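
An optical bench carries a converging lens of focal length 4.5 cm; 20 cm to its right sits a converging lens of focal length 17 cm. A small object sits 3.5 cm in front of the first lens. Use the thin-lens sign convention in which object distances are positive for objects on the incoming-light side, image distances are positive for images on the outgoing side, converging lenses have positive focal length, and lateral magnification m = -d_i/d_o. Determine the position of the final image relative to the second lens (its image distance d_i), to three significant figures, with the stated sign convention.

32.4 cm

First lens: d_i1 = 1/(1/4.5 - 1/3.5) = -15.750 cm.
The intermediate image is virtual, 15.750 cm to the left of lens 1, so d_o2 = L - d_i1 = 20 - (-15.750) = 35.750 cm.
Second lens: d_i2 = 1/(1/17 - 1/(35.750)) = 32.413 cm.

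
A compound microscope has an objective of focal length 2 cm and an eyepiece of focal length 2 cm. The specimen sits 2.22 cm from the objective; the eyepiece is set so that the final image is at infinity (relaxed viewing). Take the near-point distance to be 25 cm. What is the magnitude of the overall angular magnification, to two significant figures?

Objective: 1/d_i = 1/f_obj - 1/d_o = 1/2 - 1/2.22 = 0.04955 cm^-1, so d_i = 20.182 cm.
m_obj = -d_i/d_o = -20.182/2.22 = -9.091.
Eyepiece angular magnification (image at infinity): M_eye = D/f_e = 25/2 = 12.500.
Overall M = m_obj x M_eye = (-9.091)(12.500) = -113.64.
|M| = 113.64.

110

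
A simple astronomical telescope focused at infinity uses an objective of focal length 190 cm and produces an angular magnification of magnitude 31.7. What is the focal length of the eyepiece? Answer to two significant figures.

6.0 cm

|M| = f_obj/f_eye, so f_eye = f_obj/|M| = 190/31.7 = 5.994 cm.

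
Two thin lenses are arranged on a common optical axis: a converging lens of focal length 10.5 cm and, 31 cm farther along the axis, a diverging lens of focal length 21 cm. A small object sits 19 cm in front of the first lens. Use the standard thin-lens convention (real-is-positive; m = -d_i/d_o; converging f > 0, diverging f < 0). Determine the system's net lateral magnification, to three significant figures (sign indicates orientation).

-0.909

First lens: d_i1 = 1/(1/10.5 - 1/19) = 23.471 cm.
m_1 = -(23.471)/19 = -1.2353.
The intermediate image is 23.471 cm to the right of lens 1, so d_o2 = L - d_i1 = 31 - 23.471 = 7.529 cm.
Second lens: d_i2 = 1/(1/(-21) - 1/(7.529)) = -5.542 cm.
m_2 = -(-5.542)/(7.529) = 0.7361.
Overall magnification: m = m_1 m_2 = -0.9093.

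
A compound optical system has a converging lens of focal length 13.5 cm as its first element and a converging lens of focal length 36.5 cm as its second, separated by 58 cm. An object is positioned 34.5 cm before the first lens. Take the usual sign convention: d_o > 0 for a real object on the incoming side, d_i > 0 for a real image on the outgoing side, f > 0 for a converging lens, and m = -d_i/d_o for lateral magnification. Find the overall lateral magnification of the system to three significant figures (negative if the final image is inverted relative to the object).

Applying the thin-lens equation to the first lens, 1/13.5 = 1/34.5 + 1/d_i1, which gives d_i1 = 22.179 cm.
Its lateral magnification is m_1 = -d_i1/d_o1 = -(22.179)/34.5 = -0.6429.
Object distance for lens 2: d_o2 = 58 - 22.179 = 35.821 cm.
Applying the thin-lens equation again with f_2 = 36.5 cm and d_o2 = 35.821 cm gives d_i2 = -1926.816 cm.
m_2 = -(-1926.816)/(35.821) = 53.7895.
Overall magnification: m = m_1 m_2 = -34.5789.

-34.6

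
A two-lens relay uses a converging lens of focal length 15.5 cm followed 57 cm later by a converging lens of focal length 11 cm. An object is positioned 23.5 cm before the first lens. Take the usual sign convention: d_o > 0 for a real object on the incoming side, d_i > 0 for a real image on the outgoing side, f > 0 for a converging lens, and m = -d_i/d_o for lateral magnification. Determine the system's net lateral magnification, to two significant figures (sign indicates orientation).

45

Applying the thin-lens equation to the first lens, 1/15.5 = 1/23.5 + 1/d_i1, which gives d_i1 = 45.531 cm.
Its lateral magnification is m_1 = -d_i1/d_o1 = -(45.531)/23.5 = -1.9375.
Object distance for lens 2: d_o2 = 57 - 45.531 = 11.469 cm.
Applying the thin-lens equation again with f_2 = 11 cm and d_o2 = 11.469 cm gives d_i2 = 269.133 cm.
m_2 = -(269.133)/(11.469) = -23.4667.
The system's lateral magnification is m_1 m_2 = (-1.9375)(-23.4667) = 45.4667.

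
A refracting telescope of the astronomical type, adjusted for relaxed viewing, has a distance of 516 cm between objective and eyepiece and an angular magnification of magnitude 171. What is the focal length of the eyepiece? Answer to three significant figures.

In normal adjustment the tube length equals f_obj + f_eye and |M| = f_obj/f_eye.
So f_obj = 171 f_eye and 171 f_eye + f_eye = 516 cm, giving f_eye = 516/172 = 3.000 cm and f_obj = 513.000 cm.

3.00 cm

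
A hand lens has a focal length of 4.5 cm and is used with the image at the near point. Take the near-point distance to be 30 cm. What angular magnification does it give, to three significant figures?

M = 1 + D/f = 1 + 30/4.5 = 7.667.

7.67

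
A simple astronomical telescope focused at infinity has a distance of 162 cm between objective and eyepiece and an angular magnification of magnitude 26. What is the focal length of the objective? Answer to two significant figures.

In normal adjustment the tube length equals f_obj + f_eye and |M| = f_obj/f_eye.
So f_obj = 26 f_eye and 26 f_eye + f_eye = 162 cm, giving f_eye = 162/27 = 6.000 cm and f_obj = 156.000 cm.

160 cm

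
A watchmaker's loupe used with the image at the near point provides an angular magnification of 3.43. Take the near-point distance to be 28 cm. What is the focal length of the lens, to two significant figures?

12 cm

For the image at the near point, M = 1 + D/f.
f = D/(M - 1) = 28/(3.43 - 1) = 11.523 cm.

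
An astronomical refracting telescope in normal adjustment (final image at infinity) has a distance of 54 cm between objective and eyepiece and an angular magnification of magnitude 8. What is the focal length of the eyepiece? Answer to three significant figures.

6.00 cm

In normal adjustment the tube length equals f_obj + f_eye and |M| = f_obj/f_eye.
So f_obj = 8 f_eye and 8 f_eye + f_eye = 54 cm, giving f_eye = 54/9 = 6.000 cm and f_obj = 48.000 cm.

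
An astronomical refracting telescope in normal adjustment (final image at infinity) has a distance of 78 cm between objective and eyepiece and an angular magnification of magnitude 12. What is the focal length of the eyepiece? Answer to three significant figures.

In normal adjustment the tube length equals f_obj + f_eye and |M| = f_obj/f_eye.
So f_obj = 12 f_eye and 12 f_eye + f_eye = 78 cm, giving f_eye = 78/13 = 6.000 cm and f_obj = 72.000 cm.

6.00 cm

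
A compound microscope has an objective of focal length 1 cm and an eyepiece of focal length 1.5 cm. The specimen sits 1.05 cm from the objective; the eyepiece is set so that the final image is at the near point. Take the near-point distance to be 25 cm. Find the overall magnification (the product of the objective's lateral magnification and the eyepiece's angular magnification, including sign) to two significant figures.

Objective: 1/d_i = 1/f_obj - 1/d_o = 1/1 - 1/1.05 = 0.04762 cm^-1, so d_i = 21.000 cm.
m_obj = -d_i/d_o = -21.000/1.05 = -20.000.
Eyepiece angular magnification (image at near point): M_eye = 1 + D/f_e = 1 + 25/1.5 = 17.667.
Overall M = m_obj x M_eye = (-20.000)(17.667) = -353.33.

-350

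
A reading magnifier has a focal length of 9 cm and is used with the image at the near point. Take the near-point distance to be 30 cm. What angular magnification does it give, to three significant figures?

4.33

M = 1 + D/f = 1 + 30/9 = 4.333.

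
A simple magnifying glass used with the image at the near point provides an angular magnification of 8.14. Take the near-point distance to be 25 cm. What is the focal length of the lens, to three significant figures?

3.50 cm

For the image at the near point, M = 1 + D/f.
f = D/(M - 1) = 25/(8.14 - 1) = 3.501 cm.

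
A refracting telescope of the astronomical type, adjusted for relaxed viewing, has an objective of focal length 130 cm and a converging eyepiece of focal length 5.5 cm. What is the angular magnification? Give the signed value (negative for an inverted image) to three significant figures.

M = -f_obj/f_eye = -130/(5.5) = -23.636.

-23.6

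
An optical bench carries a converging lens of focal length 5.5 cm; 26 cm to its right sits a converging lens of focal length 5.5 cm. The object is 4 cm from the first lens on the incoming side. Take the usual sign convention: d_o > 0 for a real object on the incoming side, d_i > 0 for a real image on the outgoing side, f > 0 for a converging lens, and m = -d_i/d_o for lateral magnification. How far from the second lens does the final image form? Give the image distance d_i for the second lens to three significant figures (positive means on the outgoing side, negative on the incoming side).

6.36 cm

First lens: d_i1 = 1/(1/5.5 - 1/4) = -14.667 cm.
With d_i1 < 0 the first image is virtual and lies on the object side; the object distance for lens 2 is d_o2 = 26 - (-14.667) = 40.667 cm.
Second lens: d_i2 = 1/(1/5.5 - 1/(40.667)) = 6.360 cm.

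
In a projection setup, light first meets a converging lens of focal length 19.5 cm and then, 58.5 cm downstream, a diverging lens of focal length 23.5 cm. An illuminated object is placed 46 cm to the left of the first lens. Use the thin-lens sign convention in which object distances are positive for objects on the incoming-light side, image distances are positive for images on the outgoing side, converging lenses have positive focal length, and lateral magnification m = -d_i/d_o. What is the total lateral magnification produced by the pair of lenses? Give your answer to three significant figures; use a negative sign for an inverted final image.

-0.359

First lens: d_i1 = 1/(1/19.5 - 1/46) = 33.849 cm.
m_1 = -(33.849)/46 = -0.7358.
That image sits 24.651 cm in front of the second lens, so d_o2 = 24.651 cm.
Second lens: d_i2 = 1/(1/(-23.5) - 1/(24.651)) = -12.031 cm.
m_2 = -(-12.031)/(24.651) = 0.4880.
The system's lateral magnification is m_1 m_2 = (-0.7358)(0.4880) = -0.3591.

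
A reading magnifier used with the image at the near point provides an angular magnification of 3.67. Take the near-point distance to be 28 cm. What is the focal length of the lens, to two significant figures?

10 cm

For the image at the near point, M = 1 + D/f.
f = D/(M - 1) = 28/(3.67 - 1) = 10.487 cm.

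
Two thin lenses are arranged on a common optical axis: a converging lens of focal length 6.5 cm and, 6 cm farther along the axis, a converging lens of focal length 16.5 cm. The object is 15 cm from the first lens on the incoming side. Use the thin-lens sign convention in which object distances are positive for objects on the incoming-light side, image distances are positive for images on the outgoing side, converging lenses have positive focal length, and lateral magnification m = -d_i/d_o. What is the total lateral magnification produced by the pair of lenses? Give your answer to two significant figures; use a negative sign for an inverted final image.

Lens 1: 1/d_i1 = 1/f_1 - 1/d_o1 = 1/6.5 - 1/15 = 0.08718 cm^-1, so d_i1 = 11.471 cm.
m_1 = -(11.471)/15 = -0.7647.
This image would form 11.471 cm past lens 1, i.e. 5.471 cm beyond lens 2, so it is a virtual object for lens 2: d_o2 = 6 - 11.471 = -5.471 cm.
Lens 2: 1/d_i2 = 1/f_2 - 1/d_o2 = 1/16.5 - 1/(-5.471) = 0.24340 cm^-1, so d_i2 = 4.108 cm.
m_2 = -(4.108)/(-5.471) = 0.7510.
The system's lateral magnification is m_1 m_2 = (-0.7647)(0.7510) = -0.5743.

-0.57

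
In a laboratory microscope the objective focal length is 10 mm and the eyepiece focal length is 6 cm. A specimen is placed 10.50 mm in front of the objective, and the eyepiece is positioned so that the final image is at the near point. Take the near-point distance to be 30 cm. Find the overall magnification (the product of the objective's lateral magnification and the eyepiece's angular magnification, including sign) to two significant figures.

Convert to cm: f_obj = 10 mm = 1 cm; d_o = 10.50 mm = 1.05 cm.
Objective: 1/d_i = 1/f_obj - 1/d_o = 1/1 - 1/1.05 = 0.04762 cm^-1, so d_i = 21.000 cm.
m_obj = -d_i/d_o = -21.000/1.05 = -20.000.
Eyepiece angular magnification (image at near point): M_eye = 1 + D/f_e = 1 + 30/6 = 6.000.
Overall M = m_obj x M_eye = (-20.000)(6.000) = -120.00.

-120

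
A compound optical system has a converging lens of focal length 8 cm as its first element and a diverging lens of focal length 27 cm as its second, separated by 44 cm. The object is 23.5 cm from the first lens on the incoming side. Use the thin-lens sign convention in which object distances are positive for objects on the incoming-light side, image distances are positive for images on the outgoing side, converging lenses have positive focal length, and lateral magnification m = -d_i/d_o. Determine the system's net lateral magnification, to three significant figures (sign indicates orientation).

Lens 1: 1/d_i1 = 1/f_1 - 1/d_o1 = 1/8 - 1/23.5 = 0.08245 cm^-1, so d_i1 = 12.129 cm.
m_1 = -(12.129)/23.5 = -0.5161.
Object distance for lens 2: d_o2 = 44 - 12.129 = 31.871 cm.
Lens 2: 1/d_i2 = 1/f_2 - 1/d_o2 = 1/(-27) - 1/(31.871) = -0.06841 cm^-1, so d_i2 = -14.617 cm.
m_2 = -(-14.617)/(31.871) = 0.4586.
Total m = m_1 x m_2 = (-0.5161)(0.4586) = -0.2367.

-0.237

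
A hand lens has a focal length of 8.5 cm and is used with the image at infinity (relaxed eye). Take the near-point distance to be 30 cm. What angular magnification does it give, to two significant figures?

M = D/f = 30/8.5 = 3.529.

3.5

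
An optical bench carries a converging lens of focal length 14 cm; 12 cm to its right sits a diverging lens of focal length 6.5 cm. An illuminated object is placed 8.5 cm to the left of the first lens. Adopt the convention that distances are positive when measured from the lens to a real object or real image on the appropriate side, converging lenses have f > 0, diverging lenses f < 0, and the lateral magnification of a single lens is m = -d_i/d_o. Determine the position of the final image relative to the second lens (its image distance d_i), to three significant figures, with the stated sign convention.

First lens: d_i1 = 1/(1/14 - 1/8.5) = -21.636 cm.
The intermediate image is virtual, 21.636 cm to the left of lens 1, so d_o2 = L - d_i1 = 12 - (-21.636) = 33.636 cm.
Second lens: d_i2 = 1/(1/(-6.5) - 1/(33.636)) = -5.447 cm.

-5.45 cm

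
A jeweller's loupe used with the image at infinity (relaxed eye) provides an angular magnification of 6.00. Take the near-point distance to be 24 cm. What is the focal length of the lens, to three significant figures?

4.00 cm

For the image at infinity, M = D/f.
f = D/M = 24/6.0 = 4.000 cm.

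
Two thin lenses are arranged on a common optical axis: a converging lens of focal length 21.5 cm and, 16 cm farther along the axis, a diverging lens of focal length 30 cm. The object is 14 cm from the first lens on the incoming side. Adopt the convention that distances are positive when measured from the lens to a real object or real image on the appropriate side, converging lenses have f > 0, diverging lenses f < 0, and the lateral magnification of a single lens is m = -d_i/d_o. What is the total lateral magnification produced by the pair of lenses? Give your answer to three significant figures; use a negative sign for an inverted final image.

Applying the thin-lens equation to the first lens, 1/21.5 = 1/14 + 1/d_i1, which gives d_i1 = -40.133 cm.
Its lateral magnification is m_1 = -d_i1/d_o1 = -(-40.133)/14 = 2.8667.
The intermediate image is virtual, 40.133 cm to the left of lens 1, so d_o2 = L - d_i1 = 16 - (-40.133) = 56.133 cm.
Applying the thin-lens equation again with f_2 = -30 cm and d_o2 = 56.133 cm gives d_i2 = -19.551 cm.
m_2 = -(-19.551)/(56.133) = 0.3483.
The system's lateral magnification is m_1 m_2 = (2.8667)(0.3483) = 0.9985.

0.998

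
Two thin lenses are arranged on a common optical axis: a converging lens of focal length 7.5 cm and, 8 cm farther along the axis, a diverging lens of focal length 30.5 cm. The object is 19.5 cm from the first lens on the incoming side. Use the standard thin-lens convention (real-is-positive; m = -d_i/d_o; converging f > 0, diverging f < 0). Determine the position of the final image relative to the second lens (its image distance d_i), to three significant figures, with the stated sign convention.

Lens 1: 1/d_i1 = 1/f_1 - 1/d_o1 = 1/7.5 - 1/19.5 = 0.08205 cm^-1, so d_i1 = 12.188 cm.
This image would form 12.188 cm past lens 1, i.e. 4.188 cm beyond lens 2, so it is a virtual object for lens 2: d_o2 = 8 - 12.188 = -4.188 cm.
Lens 2: 1/d_i2 = 1/f_2 - 1/d_o2 = 1/(-30.5) - 1/(-4.188) = 0.20602 cm^-1, so d_i2 = 4.854 cm.

4.85 cm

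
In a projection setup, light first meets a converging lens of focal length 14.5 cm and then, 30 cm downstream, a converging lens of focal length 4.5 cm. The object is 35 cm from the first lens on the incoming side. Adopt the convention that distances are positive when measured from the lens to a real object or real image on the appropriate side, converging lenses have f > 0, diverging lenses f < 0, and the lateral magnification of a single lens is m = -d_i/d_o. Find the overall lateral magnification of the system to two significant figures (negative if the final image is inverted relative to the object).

Applying the thin-lens equation to the first lens, 1/14.5 = 1/35 + 1/d_i1, which gives d_i1 = 24.756 cm.
Its lateral magnification is m_1 = -d_i1/d_o1 = -(24.756)/35 = -0.7073.
Object distance for lens 2: d_o2 = 30 - 24.756 = 5.244 cm.
Applying the thin-lens equation again with f_2 = 4.5 cm and d_o2 = 5.244 cm gives d_i2 = 31.721 cm.
m_2 = -(31.721)/(5.244) = -6.0492.
Total m = m_1 x m_2 = (-0.7073)(-6.0492) = 4.2787.

4.3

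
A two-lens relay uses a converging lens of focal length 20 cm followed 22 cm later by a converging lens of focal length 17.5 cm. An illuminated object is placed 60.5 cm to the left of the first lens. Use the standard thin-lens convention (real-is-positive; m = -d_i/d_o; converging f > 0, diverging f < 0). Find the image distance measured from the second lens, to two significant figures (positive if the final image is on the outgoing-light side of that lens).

Applying the thin-lens equation to the first lens, 1/20 = 1/60.5 + 1/d_i1, which gives d_i1 = 29.877 cm.
This image would form 29.877 cm past lens 1, i.e. 7.877 cm beyond lens 2, so it is a virtual object for lens 2: d_o2 = 22 - 29.877 = -7.877 cm.
Applying the thin-lens equation again with f_2 = 17.5 cm and d_o2 = -7.877 cm gives d_i2 = 5.432 cm.

5.4 cm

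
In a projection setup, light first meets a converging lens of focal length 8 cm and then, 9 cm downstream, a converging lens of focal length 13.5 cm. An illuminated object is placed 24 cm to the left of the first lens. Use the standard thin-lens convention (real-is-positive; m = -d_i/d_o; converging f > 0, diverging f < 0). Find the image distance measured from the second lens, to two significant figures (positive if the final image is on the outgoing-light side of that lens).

Applying the thin-lens equation to the first lens, 1/8 = 1/24 + 1/d_i1, which gives d_i1 = 12.000 cm.
Since 12.000 cm > 9 cm, the first image lies past the second lens and serves as a virtual object: d_o2 = L - d_i1 = -3.000 cm.
Applying the thin-lens equation again with f_2 = 13.5 cm and d_o2 = -3.000 cm gives d_i2 = 2.455 cm.

2.5 cm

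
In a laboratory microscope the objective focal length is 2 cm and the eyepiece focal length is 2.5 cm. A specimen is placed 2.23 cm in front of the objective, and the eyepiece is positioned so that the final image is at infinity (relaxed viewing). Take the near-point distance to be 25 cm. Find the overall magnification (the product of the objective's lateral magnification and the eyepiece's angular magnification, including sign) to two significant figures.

Objective: 1/d_i = 1/f_obj - 1/d_o = 1/2 - 1/2.23 = 0.05157 cm^-1, so d_i = 19.391 cm.
m_obj = -d_i/d_o = -19.391/2.23 = -8.696.
Eyepiece angular magnification (image at infinity): M_eye = D/f_e = 25/2.5 = 10.000.
Overall M = m_obj x M_eye = (-8.696)(10.000) = -86.96.

-87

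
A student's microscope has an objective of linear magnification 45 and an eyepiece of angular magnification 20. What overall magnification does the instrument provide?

The overall magnification of a compound microscope is the product of the objective and eyepiece magnifications:
M = M_obj x M_eye = 45 x 20 = 900.

900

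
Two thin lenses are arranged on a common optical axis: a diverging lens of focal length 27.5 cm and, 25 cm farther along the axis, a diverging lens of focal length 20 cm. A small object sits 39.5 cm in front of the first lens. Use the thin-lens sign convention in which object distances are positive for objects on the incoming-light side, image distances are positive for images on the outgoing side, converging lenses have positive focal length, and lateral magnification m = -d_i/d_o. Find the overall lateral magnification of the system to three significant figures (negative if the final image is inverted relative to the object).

Lens 1: 1/d_i1 = 1/f_1 - 1/d_o1 = 1/(-27.5) - 1/39.5 = -0.06168 cm^-1, so d_i1 = -16.213 cm.
m_1 = -(-16.213)/39.5 = 0.4104.
The intermediate image is virtual, 16.213 cm to the left of lens 1, so d_o2 = L - d_i1 = 25 - (-16.213) = 41.213 cm.
Lens 2: 1/d_i2 = 1/f_2 - 1/d_o2 = 1/(-20) - 1/(41.213) = -0.07426 cm^-1, so d_i2 = -13.465 cm.
m_2 = -(-13.465)/(41.213) = 0.3267.
Total m = m_1 x m_2 = (0.4104)(0.3267) = 0.1341.

0.134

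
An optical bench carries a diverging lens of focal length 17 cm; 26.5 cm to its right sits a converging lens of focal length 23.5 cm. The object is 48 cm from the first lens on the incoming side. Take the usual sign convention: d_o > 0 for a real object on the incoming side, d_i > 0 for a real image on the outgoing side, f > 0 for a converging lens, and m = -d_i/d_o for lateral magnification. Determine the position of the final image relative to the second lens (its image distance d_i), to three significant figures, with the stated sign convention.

Applying the thin-lens equation to the first lens, 1/(-17) = 1/48 + 1/d_i1, which gives d_i1 = -12.554 cm.
The intermediate image is virtual, 12.554 cm to the left of lens 1, so d_o2 = L - d_i1 = 26.5 - (-12.554) = 39.054 cm.
Applying the thin-lens equation again with f_2 = 23.5 cm and d_o2 = 39.054 cm gives d_i2 = 59.006 cm.

59.0 cm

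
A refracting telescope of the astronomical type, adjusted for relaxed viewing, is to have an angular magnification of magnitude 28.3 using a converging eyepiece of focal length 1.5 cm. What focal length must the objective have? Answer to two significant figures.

42 cm

|M| = f_obj/|f_eye|, so f_obj = |M| x |f_eye| = 28.3 x 1.5 = 42.450 cm.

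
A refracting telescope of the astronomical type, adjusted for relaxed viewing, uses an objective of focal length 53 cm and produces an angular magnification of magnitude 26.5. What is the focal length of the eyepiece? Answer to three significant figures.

|M| = f_obj/f_eye, so f_eye = f_obj/|M| = 53/26.5 = 2.000 cm.

2.00 cm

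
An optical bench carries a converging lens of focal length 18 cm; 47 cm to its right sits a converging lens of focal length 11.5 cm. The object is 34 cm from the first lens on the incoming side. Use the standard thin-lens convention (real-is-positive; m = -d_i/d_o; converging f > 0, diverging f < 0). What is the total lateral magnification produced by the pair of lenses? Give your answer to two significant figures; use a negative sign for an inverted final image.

-4.7

Lens 1: 1/d_i1 = 1/f_1 - 1/d_o1 = 1/18 - 1/34 = 0.02614 cm^-1, so d_i1 = 38.250 cm.
m_1 = -(38.250)/34 = -1.1250.
That image sits 8.750 cm in front of the second lens, so d_o2 = 8.750 cm.
Lens 2: 1/d_i2 = 1/f_2 - 1/d_o2 = 1/11.5 - 1/(8.750) = -0.02733 cm^-1, so d_i2 = -36.591 cm.
m_2 = -(-36.591)/(8.750) = 4.1818.
The system's lateral magnification is m_1 m_2 = (-1.1250)(4.1818) = -4.7045.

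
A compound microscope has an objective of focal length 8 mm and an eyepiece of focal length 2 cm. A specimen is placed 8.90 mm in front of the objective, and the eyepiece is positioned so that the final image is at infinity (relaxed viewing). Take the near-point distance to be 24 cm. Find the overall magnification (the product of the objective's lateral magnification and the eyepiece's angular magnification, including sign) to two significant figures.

-110

Convert to cm: f_obj = 8 mm = 0.8 cm; d_o = 8.90 mm = 0.89 cm.
Objective: 1/d_i = 1/f_obj - 1/d_o = 1/0.8 - 1/0.89 = 0.12640 cm^-1, so d_i = 7.911 cm.
m_obj = -d_i/d_o = -7.911/0.89 = -8.889.
Eyepiece angular magnification (image at infinity): M_eye = D/f_e = 24/2 = 12.000.
Overall M = m_obj x M_eye = (-8.889)(12.000) = -106.67.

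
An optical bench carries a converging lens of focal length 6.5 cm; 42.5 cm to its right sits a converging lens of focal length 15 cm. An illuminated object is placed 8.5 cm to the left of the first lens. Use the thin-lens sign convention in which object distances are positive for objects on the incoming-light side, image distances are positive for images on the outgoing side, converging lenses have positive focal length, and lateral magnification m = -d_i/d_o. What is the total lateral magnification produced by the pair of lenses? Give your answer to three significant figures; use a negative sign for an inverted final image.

Applying the thin-lens equation to the first lens, 1/6.5 = 1/8.5 + 1/d_i1, which gives d_i1 = 27.625 cm.
Its lateral magnification is m_1 = -d_i1/d_o1 = -(27.625)/8.5 = -3.2500.
That image sits 14.875 cm in front of the second lens, so d_o2 = 14.875 cm.
Applying the thin-lens equation again with f_2 = 15 cm and d_o2 = 14.875 cm gives d_i2 = -1785.000 cm.
m_2 = -(-1785.000)/(14.875) = 120.0000.
The system's lateral magnification is m_1 m_2 = (-3.2500)(120.0000) = -390.0000.

-390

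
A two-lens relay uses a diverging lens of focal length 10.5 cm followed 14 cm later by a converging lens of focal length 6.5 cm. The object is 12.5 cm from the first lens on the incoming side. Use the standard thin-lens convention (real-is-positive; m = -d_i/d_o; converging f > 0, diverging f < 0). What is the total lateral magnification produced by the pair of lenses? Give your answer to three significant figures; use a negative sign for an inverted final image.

Applying the thin-lens equation to the first lens, 1/(-10.5) = 1/12.5 + 1/d_i1, which gives d_i1 = -5.707 cm.
Its lateral magnification is m_1 = -d_i1/d_o1 = -(-5.707)/12.5 = 0.4565.
With d_i1 < 0 the first image is virtual and lies on the object side; the object distance for lens 2 is d_o2 = 14 - (-5.707) = 19.707 cm.
Applying the thin-lens equation again with f_2 = 6.5 cm and d_o2 = 19.707 cm gives d_i2 = 9.699 cm.
m_2 = -(9.699)/(19.707) = -0.4922.
Total m = m_1 x m_2 = (0.4565)(-0.4922) = -0.2247.

-0.225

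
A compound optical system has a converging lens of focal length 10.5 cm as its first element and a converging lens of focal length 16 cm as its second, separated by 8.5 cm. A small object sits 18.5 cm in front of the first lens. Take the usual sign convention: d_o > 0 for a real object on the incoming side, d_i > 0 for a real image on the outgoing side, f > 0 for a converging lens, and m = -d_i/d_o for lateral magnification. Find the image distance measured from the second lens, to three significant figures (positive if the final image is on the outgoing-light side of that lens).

7.94 cm

Lens 1: 1/d_i1 = 1/f_1 - 1/d_o1 = 1/10.5 - 1/18.5 = 0.04118 cm^-1, so d_i1 = 24.281 cm.
Since 24.281 cm > 8.5 cm, the first image lies past the second lens and serves as a virtual object: d_o2 = L - d_i1 = -15.781 cm.
Lens 2: 1/d_i2 = 1/f_2 - 1/d_o2 = 1/16 - 1/(-15.781) = 0.12587 cm^-1, so d_i2 = 7.945 cm.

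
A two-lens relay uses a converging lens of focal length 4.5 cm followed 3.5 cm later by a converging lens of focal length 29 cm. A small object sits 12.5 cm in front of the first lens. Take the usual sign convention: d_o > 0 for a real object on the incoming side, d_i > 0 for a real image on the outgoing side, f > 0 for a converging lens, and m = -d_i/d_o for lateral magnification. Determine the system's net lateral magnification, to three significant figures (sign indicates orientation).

-0.501

Applying the thin-lens equation to the first lens, 1/4.5 = 1/12.5 + 1/d_i1, which gives d_i1 = 7.031 cm.
Its lateral magnification is m_1 = -d_i1/d_o1 = -(7.031)/12.5 = -0.5625.
This image would form 7.031 cm past lens 1, i.e. 3.531 cm beyond lens 2, so it is a virtual object for lens 2: d_o2 = 3.5 - 7.031 = -3.531 cm.
Applying the thin-lens equation again with f_2 = 29 cm and d_o2 = -3.531 cm gives d_i2 = 3.148 cm.
m_2 = -(3.148)/(-3.531) = 0.8915.
Overall magnification: m = m_1 m_2 = -0.5014.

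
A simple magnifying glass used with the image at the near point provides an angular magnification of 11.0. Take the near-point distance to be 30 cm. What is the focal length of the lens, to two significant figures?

3.0 cm

For the image at the near point, M = 1 + D/f.
f = D/(M - 1) = 30/(11.0 - 1) = 3.000 cm.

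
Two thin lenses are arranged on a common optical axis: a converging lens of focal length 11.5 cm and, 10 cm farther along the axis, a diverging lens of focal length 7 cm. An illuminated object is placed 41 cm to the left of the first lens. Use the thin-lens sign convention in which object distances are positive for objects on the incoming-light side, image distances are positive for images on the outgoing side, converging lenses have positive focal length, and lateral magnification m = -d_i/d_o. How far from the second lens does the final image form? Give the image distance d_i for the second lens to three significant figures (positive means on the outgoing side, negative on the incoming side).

Applying the thin-lens equation to the first lens, 1/11.5 = 1/41 + 1/d_i1, which gives d_i1 = 15.983 cm.
Since 15.983 cm > 10 cm, the first image lies past the second lens and serves as a virtual object: d_o2 = L - d_i1 = -5.983 cm.
Applying the thin-lens equation again with f_2 = -7 cm and d_o2 = -5.983 cm gives d_i2 = 41.183 cm.

41.2 cm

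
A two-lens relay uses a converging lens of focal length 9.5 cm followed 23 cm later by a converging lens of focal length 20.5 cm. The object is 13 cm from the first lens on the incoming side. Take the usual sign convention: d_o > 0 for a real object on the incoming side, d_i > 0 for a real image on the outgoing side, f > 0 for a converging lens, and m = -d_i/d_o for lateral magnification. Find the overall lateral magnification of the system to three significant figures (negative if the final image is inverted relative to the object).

Lens 1: 1/d_i1 = 1/f_1 - 1/d_o1 = 1/9.5 - 1/13 = 0.02834 cm^-1, so d_i1 = 35.286 cm.
m_1 = -(35.286)/13 = -2.7143.
Since 35.286 cm > 23 cm, the first image lies past the second lens and serves as a virtual object: d_o2 = L - d_i1 = -12.286 cm.
Lens 2: 1/d_i2 = 1/f_2 - 1/d_o2 = 1/20.5 - 1/(-12.286) = 0.13018 cm^-1, so d_i2 = 7.682 cm.
m_2 = -(7.682)/(-12.286) = 0.6253.
Overall magnification: m = m_1 m_2 = -1.6972.

-1.70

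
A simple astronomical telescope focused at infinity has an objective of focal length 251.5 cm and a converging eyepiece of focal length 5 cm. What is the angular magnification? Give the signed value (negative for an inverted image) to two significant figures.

-50

M = -f_obj/f_eye = -251.5/(5) = -50.300.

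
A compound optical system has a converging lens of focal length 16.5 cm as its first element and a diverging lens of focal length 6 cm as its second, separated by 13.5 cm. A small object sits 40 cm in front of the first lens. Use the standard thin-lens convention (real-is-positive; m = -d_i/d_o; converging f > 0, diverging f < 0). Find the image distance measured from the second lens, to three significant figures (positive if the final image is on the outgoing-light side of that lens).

-10.2 cm

First lens: d_i1 = 1/(1/16.5 - 1/40) = 28.085 cm.
This image would form 28.085 cm past lens 1, i.e. 14.585 cm beyond lens 2, so it is a virtual object for lens 2: d_o2 = 13.5 - 28.085 = -14.585 cm.
Second lens: d_i2 = 1/(1/(-6) - 1/(-14.585)) = -10.193 cm.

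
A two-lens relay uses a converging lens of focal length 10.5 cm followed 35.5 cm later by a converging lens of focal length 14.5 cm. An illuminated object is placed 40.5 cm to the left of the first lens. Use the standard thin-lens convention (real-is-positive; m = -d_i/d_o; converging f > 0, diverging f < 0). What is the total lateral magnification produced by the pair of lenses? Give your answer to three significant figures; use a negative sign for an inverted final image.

0.744

Lens 1: 1/d_i1 = 1/f_1 - 1/d_o1 = 1/10.5 - 1/40.5 = 0.07055 cm^-1, so d_i1 = 14.175 cm.
m_1 = -(14.175)/40.5 = -0.3500.
That image sits 21.325 cm in front of the second lens, so d_o2 = 21.325 cm.
Lens 2: 1/d_i2 = 1/f_2 - 1/d_o2 = 1/14.5 - 1/(21.325) = 0.02207 cm^-1, so d_i2 = 45.306 cm.
m_2 = -(45.306)/(21.325) = -2.1245.
Total m = m_1 x m_2 = (-0.3500)(-2.1245) = 0.7436.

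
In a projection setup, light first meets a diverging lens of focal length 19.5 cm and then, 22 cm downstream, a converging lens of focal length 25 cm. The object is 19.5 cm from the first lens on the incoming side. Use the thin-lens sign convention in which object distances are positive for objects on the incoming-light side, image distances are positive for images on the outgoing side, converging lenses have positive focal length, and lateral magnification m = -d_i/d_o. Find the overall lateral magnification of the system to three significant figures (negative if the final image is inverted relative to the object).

-1.85

First lens: d_i1 = 1/(1/(-19.5) - 1/19.5) = -9.750 cm.
m_1 = -(-9.750)/19.5 = 0.5000.
With d_i1 < 0 the first image is virtual and lies on the object side; the object distance for lens 2 is d_o2 = 22 - (-9.750) = 31.750 cm.
Second lens: d_i2 = 1/(1/25 - 1/(31.750)) = 117.593 cm.
m_2 = -(117.593)/(31.750) = -3.7037.
Overall magnification: m = m_1 m_2 = -1.8519.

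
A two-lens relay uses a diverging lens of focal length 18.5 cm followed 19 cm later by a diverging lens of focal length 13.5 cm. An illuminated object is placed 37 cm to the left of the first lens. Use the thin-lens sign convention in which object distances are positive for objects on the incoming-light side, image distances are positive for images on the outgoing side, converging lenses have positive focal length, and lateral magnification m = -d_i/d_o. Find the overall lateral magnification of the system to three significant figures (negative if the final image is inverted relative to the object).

Lens 1: 1/d_i1 = 1/f_1 - 1/d_o1 = 1/(-18.5) - 1/37 = -0.08108 cm^-1, so d_i1 = -12.333 cm.
m_1 = -(-12.333)/37 = 0.3333.
With d_i1 < 0 the first image is virtual and lies on the object side; the object distance for lens 2 is d_o2 = 19 - (-12.333) = 31.333 cm.
Lens 2: 1/d_i2 = 1/f_2 - 1/d_o2 = 1/(-13.5) - 1/(31.333) = -0.10599 cm^-1, so d_i2 = -9.435 cm.
m_2 = -(-9.435)/(31.333) = 0.3011.
The system's lateral magnification is m_1 m_2 = (0.3333)(0.3011) = 0.1004.

0.100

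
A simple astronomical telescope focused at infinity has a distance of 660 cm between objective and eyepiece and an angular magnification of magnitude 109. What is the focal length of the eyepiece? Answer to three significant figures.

In normal adjustment the tube length equals f_obj + f_eye and |M| = f_obj/f_eye.
So f_obj = 109 f_eye and 109 f_eye + f_eye = 660 cm, giving f_eye = 660/110 = 6.000 cm and f_obj = 654.000 cm.

6.00 cm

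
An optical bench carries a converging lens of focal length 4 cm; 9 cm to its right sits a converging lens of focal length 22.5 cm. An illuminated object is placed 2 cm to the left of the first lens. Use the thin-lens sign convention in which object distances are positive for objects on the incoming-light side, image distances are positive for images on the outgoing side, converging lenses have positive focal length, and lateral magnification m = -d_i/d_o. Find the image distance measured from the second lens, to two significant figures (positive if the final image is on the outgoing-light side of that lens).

-31 cm

Applying the thin-lens equation to the first lens, 1/4 = 1/2 + 1/d_i1, which gives d_i1 = -4.000 cm.
The intermediate image is virtual, 4.000 cm to the left of lens 1, so d_o2 = L - d_i1 = 9 - (-4.000) = 13.000 cm.
Applying the thin-lens equation again with f_2 = 22.5 cm and d_o2 = 13.000 cm gives d_i2 = -30.789 cm.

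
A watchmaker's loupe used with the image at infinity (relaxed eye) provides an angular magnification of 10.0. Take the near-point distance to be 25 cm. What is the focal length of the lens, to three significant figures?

2.50 cm

For the image at infinity, M = D/f.
f = D/M = 25/10.0 = 2.500 cm.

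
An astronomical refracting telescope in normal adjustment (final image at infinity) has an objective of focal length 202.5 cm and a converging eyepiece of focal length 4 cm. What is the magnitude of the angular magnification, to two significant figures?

51

|M| = f_obj/|f_eye| = 202.5/4 = 50.625.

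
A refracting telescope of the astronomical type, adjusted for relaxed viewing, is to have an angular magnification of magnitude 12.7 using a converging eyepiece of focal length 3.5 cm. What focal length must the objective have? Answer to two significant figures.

44 cm

|M| = f_obj/|f_eye|, so f_obj = |M| x |f_eye| = 12.7 x 3.5 = 44.450 cm.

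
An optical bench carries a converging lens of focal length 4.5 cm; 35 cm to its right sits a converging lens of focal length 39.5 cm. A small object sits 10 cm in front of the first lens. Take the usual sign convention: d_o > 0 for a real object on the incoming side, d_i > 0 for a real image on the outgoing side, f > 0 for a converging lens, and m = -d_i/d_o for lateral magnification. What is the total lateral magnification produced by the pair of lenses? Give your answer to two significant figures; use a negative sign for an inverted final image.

-2.5

First lens: d_i1 = 1/(1/4.5 - 1/10) = 8.182 cm.
m_1 = -(8.182)/10 = -0.8182.
That image sits 26.818 cm in front of the second lens, so d_o2 = 26.818 cm.
Second lens: d_i2 = 1/(1/39.5 - 1/(26.818)) = -83.530 cm.
m_2 = -(-83.530)/(26.818) = 3.1147.
Total m = m_1 x m_2 = (-0.8182)(3.1147) = -2.5484.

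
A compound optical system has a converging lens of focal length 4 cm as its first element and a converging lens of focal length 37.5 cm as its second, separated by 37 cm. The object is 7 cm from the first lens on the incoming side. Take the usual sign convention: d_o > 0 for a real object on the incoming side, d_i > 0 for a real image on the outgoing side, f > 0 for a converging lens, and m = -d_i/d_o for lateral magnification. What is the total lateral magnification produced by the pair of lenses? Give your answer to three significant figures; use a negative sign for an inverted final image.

Applying the thin-lens equation to the first lens, 1/4 = 1/7 + 1/d_i1, which gives d_i1 = 9.333 cm.
Its lateral magnification is m_1 = -d_i1/d_o1 = -(9.333)/7 = -1.3333.
The intermediate image is 9.333 cm to the right of lens 1, so d_o2 = L - d_i1 = 37 - 9.333 = 27.667 cm.
Applying the thin-lens equation again with f_2 = 37.5 cm and d_o2 = 27.667 cm gives d_i2 = -105.508 cm.
m_2 = -(-105.508)/(27.667) = 3.8136.
Overall magnification: m = m_1 m_2 = -5.0847.

-5.08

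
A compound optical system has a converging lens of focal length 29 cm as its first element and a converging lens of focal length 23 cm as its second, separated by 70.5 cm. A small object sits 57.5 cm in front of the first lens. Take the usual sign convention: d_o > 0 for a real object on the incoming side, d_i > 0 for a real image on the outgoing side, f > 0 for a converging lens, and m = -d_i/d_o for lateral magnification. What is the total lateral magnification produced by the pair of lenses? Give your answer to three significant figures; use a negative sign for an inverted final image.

-2.13

Applying the thin-lens equation to the first lens, 1/29 = 1/57.5 + 1/d_i1, which gives d_i1 = 58.509 cm.
Its lateral magnification is m_1 = -d_i1/d_o1 = -(58.509)/57.5 = -1.0175.
The intermediate image is 58.509 cm to the right of lens 1, so d_o2 = L - d_i1 = 70.5 - 58.509 = 11.991 cm.
Applying the thin-lens equation again with f_2 = 23 cm and d_o2 = 11.991 cm gives d_i2 = -25.053 cm.
m_2 = -(-25.053)/(11.991) = 2.0892.
The system's lateral magnification is m_1 m_2 = (-1.0175)(2.0892) = -2.1259.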